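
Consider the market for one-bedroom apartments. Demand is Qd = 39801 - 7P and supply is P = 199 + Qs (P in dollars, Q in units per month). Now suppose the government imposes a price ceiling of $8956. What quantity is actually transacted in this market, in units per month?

4801

Rearranging supply gives Qs = P - 199. Setting quantity demanded equal to quantity supplied, 39801 - 7P = P - 199, gives P* = 5000 and Q* = 4801.
Since 8956 is above P* = 5000, the ceiling does not bind and the free-market outcome prevails.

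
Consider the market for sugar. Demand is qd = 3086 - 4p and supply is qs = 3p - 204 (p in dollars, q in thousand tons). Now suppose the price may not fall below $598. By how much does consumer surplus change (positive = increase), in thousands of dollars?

Equilibrium: 3086 - 4p = 3p - 204, so 3290 = 7p and p* = 470, q* = 1206.
Because the floor (598) lies above the market-clearing price, it is binding.
At p = 598: qd = 3086 - 4·598 = 694 and qs = 3·598 - 204 = 1590.
Consumer surplus without the control is ½ · (771.5 - 470) · 1206 = 181804.5.
With the floor, consumers buy 694 units at 598, so CS = ½ · (771.5 - 598) · 694 = 60204.5.
Change in consumer surplus = 60204.5 - 181804.5 = -121600.

-121600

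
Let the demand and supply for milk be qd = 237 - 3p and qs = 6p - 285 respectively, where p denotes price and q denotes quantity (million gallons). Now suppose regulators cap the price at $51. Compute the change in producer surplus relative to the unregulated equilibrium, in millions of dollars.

In a free market, 237 - 3p = 6p - 285 gives the equilibrium p* = 58, q* = 63.
Because the ceiling (51) lies below the market-clearing price, it is binding.
At p = 51: qd = 237 - 3·51 = 84 and qs = 6·51 - 285 = 21.
Producer surplus without the control is ½ · (58 - 47.5) · 63 = 330.75.
With the ceiling, producers sell 21 units at 51, so PS = ½ · (51 - 47.5) · 21 = 36.75.
Change in producer surplus = 36.75 - 330.75 = -294.

-294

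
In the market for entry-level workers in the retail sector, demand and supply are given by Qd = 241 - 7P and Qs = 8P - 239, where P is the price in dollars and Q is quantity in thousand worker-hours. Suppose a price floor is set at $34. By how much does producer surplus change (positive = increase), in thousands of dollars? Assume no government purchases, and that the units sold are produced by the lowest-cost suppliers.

In a free market, 241 - 7P = 8P - 239 gives the equilibrium P* = 32, Q* = 17.
The floor of 34 is above the equilibrium price 32, so it binds.
At P = 34: Qd = 241 - 7·34 = 3 and Qs = 8·34 - 239 = 33.
Producer surplus without the control is ½ · (32 - 29.875) · 17 = 18.0625.
With the floor, 3 units are sold at 34. The supply price at Q = 3 is 30.25, so PS = ½ · [(34 - 29.875) + (34 - 30.25)] · 3 = 11.8125.
Change in producer surplus = 11.8125 - 18.0625 = -6.25.

-6.25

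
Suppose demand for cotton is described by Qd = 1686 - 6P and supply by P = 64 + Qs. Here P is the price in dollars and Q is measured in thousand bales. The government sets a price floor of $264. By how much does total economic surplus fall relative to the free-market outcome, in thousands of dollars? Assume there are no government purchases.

Rearranging supply gives Qs = P - 64. In a free market, 1686 - 6P = P - 64 gives the equilibrium P* = 250, Q* = 186.
The floor of 264 is above the equilibrium price 250, so it binds.
At P = 264: Qd = 1686 - 6·264 = 102 and Qs = 264 - 64 = 200.
Quantity traded falls to 102. At Q = 102 the demand price is (1686 - 102)/6 = 264 and the supply price is 64 + 102 = 166.
Deadweight loss = ½ · (264 - 166) · (186 - 102) = ½ · 98 · 84 = 4116.

4116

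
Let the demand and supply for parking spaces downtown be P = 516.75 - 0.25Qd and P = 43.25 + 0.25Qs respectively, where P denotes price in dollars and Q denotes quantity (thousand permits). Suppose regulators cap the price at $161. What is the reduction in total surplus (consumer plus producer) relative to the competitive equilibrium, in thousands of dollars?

56644

Rearranging demand gives Qd = 2067 - 4P; rearranging supply gives Qs = 4P - 173. Setting quantity demanded equal to quantity supplied, 2067 - 4P = 4P - 173, gives P* = 280 and Q* = 947.
Because the ceiling (161) lies below the market-clearing price, it is binding.
At P = 161: Qd = 2067 - 4·161 = 1423 and Qs = 4·161 - 173 = 471.
Quantity traded falls to 471. At Q = 471 the demand price is (2067 - 471)/4 = 399 and the supply price is (173 + 471)/4 = 161.
Deadweight loss = ½ · (399 - 161) · (947 - 471) = ½ · 238 · 476 = 56644.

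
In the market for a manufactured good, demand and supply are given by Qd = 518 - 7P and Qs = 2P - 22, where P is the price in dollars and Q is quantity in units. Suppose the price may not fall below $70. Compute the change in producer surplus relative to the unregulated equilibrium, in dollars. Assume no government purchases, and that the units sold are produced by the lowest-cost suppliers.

In a free market, 518 - 7P = 2P - 22 gives the equilibrium P* = 60, Q* = 98.
The floor of 70 is above the equilibrium price 60, so it binds.
At P = 70: Qd = 518 - 7·70 = 28 and Qs = 2·70 - 22 = 118.
Producer surplus without the control is ½ · (60 - 11) · 98 = 2401.
With the floor, 28 units are sold at 70. The supply price at Q = 28 is 25, so PS = ½ · [(70 - 11) + (70 - 25)] · 28 = 1456.
Change in producer surplus = 1456 - 2401 = -945.

-945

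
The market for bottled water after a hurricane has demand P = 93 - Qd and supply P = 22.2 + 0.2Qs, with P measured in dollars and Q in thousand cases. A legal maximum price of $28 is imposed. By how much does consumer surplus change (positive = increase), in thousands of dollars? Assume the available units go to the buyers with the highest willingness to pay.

-276

Rearranging demand gives Qd = 93 - P; rearranging supply gives Qs = 5P - 111. Equilibrium: 93 - P = 5P - 111, so 204 = 6P and P* = 34, Q* = 59.
Since 28 < 34, the ceiling is binding.
At P = 28: Qd = 93 - 28 = 65 and Qs = 5·28 - 111 = 29.
Consumer surplus without the control is ½ · (93 - 34) · 59 = 1740.5.
With the ceiling, 29 units are sold at 28 (assume they go to the highest-value buyers). The demand price at Q = 29 is 64, so CS = ½ · [(93 - 28) + (64 - 28)] · 29 = 1464.5.
Change in consumer surplus = 1464.5 - 1740.5 = -276.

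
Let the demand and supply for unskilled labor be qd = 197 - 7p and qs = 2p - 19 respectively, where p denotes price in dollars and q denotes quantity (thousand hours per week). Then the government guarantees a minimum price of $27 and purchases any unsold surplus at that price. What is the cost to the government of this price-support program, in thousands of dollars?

Setting quantity demanded equal to quantity supplied, 197 - 7p = 2p - 19, gives p* = 24 and q* = 29.
Because the floor (27) lies above the market-clearing price, it is binding.
At p = 27: qd = 197 - 7·27 = 8 and qs = 2·27 - 19 = 35.
Surplus = qs - qd = 27.
Government expenditure = surplus × support price = 27 × 27 = 729.

729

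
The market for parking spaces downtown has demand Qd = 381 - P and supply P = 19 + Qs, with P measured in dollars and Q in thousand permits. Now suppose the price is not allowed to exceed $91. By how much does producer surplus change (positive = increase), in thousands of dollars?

Rearranging supply gives Qs = P - 19. Equilibrium: 381 - P = P - 19, so 400 = 2P and P* = 200, Q* = 181.
Since 91 < 200, the ceiling is binding.
At P = 91: Qd = 381 - 91 = 290 and Qs = 91 - 19 = 72.
Producer surplus without the control is ½ · (200 - 19) · 181 = 16380.5.
With the ceiling, producers sell 72 units at 91, so PS = ½ · (91 - 19) · 72 = 2592.
Change in producer surplus = 2592 - 16380.5 = -13788.5.

-13788.5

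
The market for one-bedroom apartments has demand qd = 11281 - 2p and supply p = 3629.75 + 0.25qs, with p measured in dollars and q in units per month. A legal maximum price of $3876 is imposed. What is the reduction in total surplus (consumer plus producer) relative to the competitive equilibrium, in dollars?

Rearranging supply gives qs = 4p - 14519. Setting quantity demanded equal to quantity supplied, 11281 - 2p = 4p - 14519, gives p* = 4300 and q* = 2681.
Because the ceiling (3876) lies below the market-clearing price, it is binding.
At p = 3876: qd = 11281 - 2·3876 = 3529 and qs = 4·3876 - 14519 = 985.
Quantity traded falls to 985. At q = 985 the demand price is (11281 - 985)/2 = 5148 and the supply price is (14519 + 985)/4 = 3876.
Deadweight loss = ½ · (5148 - 3876) · (2681 - 985) = ½ · 1272 · 1696 = 1078656.

1078656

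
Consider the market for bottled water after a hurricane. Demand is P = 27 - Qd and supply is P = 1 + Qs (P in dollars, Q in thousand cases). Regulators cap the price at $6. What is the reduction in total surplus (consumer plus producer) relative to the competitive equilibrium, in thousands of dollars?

64

Rearranging demand gives Qd = 27 - P; rearranging supply gives Qs = P - 1. Setting quantity demanded equal to quantity supplied, 27 - P = P - 1, gives P* = 14 and Q* = 13.
Since 6 < 14, the ceiling is binding.
At P = 6: Qd = 27 - 6 = 21 and Qs = 6 - 1 = 5.
Quantity traded falls to 5. At Q = 5 the demand price is 27 - 5 = 22 and the supply price is 1 + 5 = 6.
Deadweight loss = ½ · (22 - 6) · (13 - 5) = ½ · 16 · 8 = 64.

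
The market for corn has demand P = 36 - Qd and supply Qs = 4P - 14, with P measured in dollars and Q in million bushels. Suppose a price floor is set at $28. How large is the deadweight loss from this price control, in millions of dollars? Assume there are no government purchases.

202.5

Rearranging demand gives Qd = 36 - P. Equilibrium: 36 - P = 4P - 14, so 50 = 5P and P* = 10, Q* = 26.
The floor of 28 is above the equilibrium price 10, so it binds.
At P = 28: Qd = 36 - 28 = 8 and Qs = 4·28 - 14 = 98.
Quantity traded falls to 8. At Q = 8 the demand price is 36 - 8 = 28 and the supply price is (14 + 8)/4 = 5.5.
Deadweight loss = ½ · (28 - 5.5) · (26 - 8) = ½ · 22.5 · 18 = 202.5.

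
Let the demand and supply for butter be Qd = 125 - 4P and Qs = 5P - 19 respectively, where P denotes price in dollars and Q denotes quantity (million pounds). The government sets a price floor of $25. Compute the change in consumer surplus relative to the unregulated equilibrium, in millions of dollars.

-387

In a free market, 125 - 4P = 5P - 19 gives the equilibrium P* = 16, Q* = 61.
Since 25 > 16, the floor is binding.
At P = 25: Qd = 125 - 4·25 = 25 and Qs = 5·25 - 19 = 106.
Consumer surplus without the control is ½ · (31.25 - 16) · 61 = 465.125.
With the floor, consumers buy 25 units at 25, so CS = ½ · (31.25 - 25) · 25 = 78.125.
Change in consumer surplus = 78.125 - 465.125 = -387.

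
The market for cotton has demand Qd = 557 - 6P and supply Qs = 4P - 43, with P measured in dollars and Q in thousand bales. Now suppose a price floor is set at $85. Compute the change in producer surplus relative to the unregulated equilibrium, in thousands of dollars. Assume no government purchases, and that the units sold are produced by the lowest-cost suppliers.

Setting quantity demanded equal to quantity supplied, 557 - 6P = 4P - 43, gives P* = 60 and Q* = 197.
Since 85 > 60, the floor is binding.
At P = 85: Qd = 557 - 6·85 = 47 and Qs = 4·85 - 43 = 297.
Producer surplus without the control is ½ · (60 - 10.75) · 197 = 4851.125.
With the floor, 47 units are sold at 85. The supply price at Q = 47 is 22.5, so PS = ½ · [(85 - 10.75) + (85 - 22.5)] · 47 = 3213.625.
Change in producer surplus = 3213.625 - 4851.125 = -1637.5.

-1637.5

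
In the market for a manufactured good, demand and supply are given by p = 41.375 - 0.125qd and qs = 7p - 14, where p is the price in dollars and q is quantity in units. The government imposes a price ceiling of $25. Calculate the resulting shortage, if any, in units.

Rearranging demand gives qd = 331 - 8p. Setting quantity demanded equal to quantity supplied, 331 - 8p = 7p - 14, gives p* = 23 and q* = 147.
The ceiling of 25 is above the equilibrium price 23, so it is not binding; the market clears at p* = 23, q* = 147.
Since the control does not bind, there is no shortage.

0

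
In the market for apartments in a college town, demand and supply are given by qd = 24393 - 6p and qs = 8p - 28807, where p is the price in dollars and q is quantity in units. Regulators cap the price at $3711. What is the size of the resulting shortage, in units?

1246

In a free market, 24393 - 6p = 8p - 28807 gives the equilibrium p* = 3800, q* = 1593.
The ceiling of 3711 is below the equilibrium price 3800, so it binds.
At p = 3711: qd = 24393 - 6·3711 = 2127 and qs = 8·3711 - 28807 = 881.
Shortage = qd - qs = 2127 - 881 = 1246.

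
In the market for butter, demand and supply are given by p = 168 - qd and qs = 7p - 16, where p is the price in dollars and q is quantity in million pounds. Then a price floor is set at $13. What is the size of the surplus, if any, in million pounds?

0

Rearranging demand gives qd = 168 - p. Setting quantity demanded equal to quantity supplied, 168 - p = 7p - 16, gives p* = 23 and q* = 145.
Since 13 is below p* = 23, the floor does not bind and the free-market outcome prevails.
Since the control does not bind, there is no surplus.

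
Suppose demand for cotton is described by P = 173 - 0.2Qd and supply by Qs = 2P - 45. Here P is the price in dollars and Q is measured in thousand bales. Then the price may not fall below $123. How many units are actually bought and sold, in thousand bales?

Rearranging demand gives Qd = 865 - 5P. Equilibrium: 865 - 5P = 2P - 45, so 910 = 7P and P* = 130, Q* = 215.
Since 123 is below P* = 130, the floor does not bind and the free-market outcome prevails.

215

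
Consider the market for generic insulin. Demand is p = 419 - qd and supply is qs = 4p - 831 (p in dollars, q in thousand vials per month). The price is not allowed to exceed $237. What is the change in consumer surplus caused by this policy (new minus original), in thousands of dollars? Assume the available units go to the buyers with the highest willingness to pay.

169

Rearranging demand gives qd = 419 - p. Without the control the market clears where 419 - p = 4p - 831, i.e. p* = 250 and q* = 169.
The ceiling of 237 is below the equilibrium price 250, so it binds.
At p = 237: qd = 419 - 237 = 182 and qs = 4·237 - 831 = 117.
Consumer surplus without the control is ½ · (419 - 250) · 169 = 14280.5.
With the ceiling, 117 units are sold at 237 (assume they go to the highest-value buyers). The demand price at q = 117 is 302, so CS = ½ · [(419 - 237) + (302 - 237)] · 117 = 14449.5.
Change in consumer surplus = 14449.5 - 14280.5 = 169.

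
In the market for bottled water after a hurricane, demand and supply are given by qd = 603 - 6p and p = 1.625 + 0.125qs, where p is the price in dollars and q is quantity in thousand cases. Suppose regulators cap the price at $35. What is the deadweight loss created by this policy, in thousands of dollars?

Rearranging supply gives qs = 8p - 13. Equilibrium: 603 - 6p = 8p - 13, so 616 = 14p and p* = 44, q* = 339.
The ceiling of 35 is below the equilibrium price 44, so it binds.
At p = 35: qd = 603 - 6·35 = 393 and qs = 8·35 - 13 = 267.
Quantity traded falls to 267. At q = 267 the demand price is (603 - 267)/6 = 56 and the supply price is (13 + 267)/8 = 35.
Deadweight loss = ½ · (56 - 35) · (339 - 267) = ½ · 21 · 72 = 756.

756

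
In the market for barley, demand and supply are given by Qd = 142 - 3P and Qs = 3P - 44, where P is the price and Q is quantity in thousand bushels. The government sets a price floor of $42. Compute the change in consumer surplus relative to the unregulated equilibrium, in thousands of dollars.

In a free market, 142 - 3P = 3P - 44 gives the equilibrium P* = 31, Q* = 49.
The floor of 42 is above the equilibrium price 31, so it binds.
At P = 42: Qd = 142 - 3·42 = 16 and Qs = 3·42 - 44 = 82.
Consumer surplus without the control is ½ · (142/3 - 31) · 49 = 2401/6.
With the floor, consumers buy 16 units at 42, so CS = ½ · (142/3 - 42) · 16 = 128/3.
Change in consumer surplus = 128/3 - 2401/6 = -357.5.

-357.5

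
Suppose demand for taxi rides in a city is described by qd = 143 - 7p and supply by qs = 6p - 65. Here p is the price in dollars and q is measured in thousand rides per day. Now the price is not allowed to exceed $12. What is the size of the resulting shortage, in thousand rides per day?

Without the control the market clears where 143 - 7p = 6p - 65, i.e. p* = 16 and q* = 31.
Since 12 < 16, the ceiling is binding.
At p = 12: qd = 143 - 7·12 = 59 and qs = 6·12 - 65 = 7.
Shortage = qd - qs = 59 - 7 = 52.

52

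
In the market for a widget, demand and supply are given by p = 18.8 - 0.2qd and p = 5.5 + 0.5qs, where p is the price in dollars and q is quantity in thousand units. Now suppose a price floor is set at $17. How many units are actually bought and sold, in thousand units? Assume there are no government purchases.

Rearranging demand gives qd = 94 - 5p; rearranging supply gives qs = 2p - 11. Setting quantity demanded equal to quantity supplied, 94 - 5p = 2p - 11, gives p* = 15 and q* = 19.
Since 17 > 15, the floor is binding.
At p = 17: qd = 94 - 5·17 = 9 and qs = 2·17 - 11 = 23.
The quantity actually transacted is the short side, demand: 9.

9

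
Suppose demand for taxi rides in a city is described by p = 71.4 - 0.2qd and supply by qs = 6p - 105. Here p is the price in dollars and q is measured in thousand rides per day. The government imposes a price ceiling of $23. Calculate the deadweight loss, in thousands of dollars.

2382.6

Rearranging demand gives qd = 357 - 5p. In a free market, 357 - 5p = 6p - 105 gives the equilibrium p* = 42, q* = 147.
Because the ceiling (23) lies below the market-clearing price, it is binding.
At p = 23: qd = 357 - 5·23 = 242 and qs = 6·23 - 105 = 33.
Quantity traded falls to 33. At q = 33 the demand price is (357 - 33)/5 = 64.8 and the supply price is (105 + 33)/6 = 23.
Deadweight loss = ½ · (64.8 - 23) · (147 - 33) = ½ · 41.8 · 114 = 2382.6.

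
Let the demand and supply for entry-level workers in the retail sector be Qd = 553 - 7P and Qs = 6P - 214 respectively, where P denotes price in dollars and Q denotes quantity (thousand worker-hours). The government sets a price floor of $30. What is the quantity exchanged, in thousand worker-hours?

140

In a free market, 553 - 7P = 6P - 214 gives the equilibrium P* = 59, Q* = 140.
Since 30 is below P* = 59, the floor does not bind and the free-market outcome prevails.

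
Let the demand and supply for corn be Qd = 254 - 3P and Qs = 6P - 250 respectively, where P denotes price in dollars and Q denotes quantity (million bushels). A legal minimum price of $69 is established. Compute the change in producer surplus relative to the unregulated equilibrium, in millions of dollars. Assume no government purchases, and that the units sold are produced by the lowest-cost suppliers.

In a free market, 254 - 3P = 6P - 250 gives the equilibrium P* = 56, Q* = 86.
Because the floor (69) lies above the market-clearing price, it is binding.
At P = 69: Qd = 254 - 3·69 = 47 and Qs = 6·69 - 250 = 164.
Producer surplus without the control is ½ · (56 - 125/3) · 86 = 1849/3.
With the floor, 47 units are sold at 69. The supply price at Q = 47 is 49.5, so PS = ½ · [(69 - 125/3) + (69 - 49.5)] · 47 = 13207/12.
Change in producer surplus = 13207/12 - 1849/3 = 484.25.

484.25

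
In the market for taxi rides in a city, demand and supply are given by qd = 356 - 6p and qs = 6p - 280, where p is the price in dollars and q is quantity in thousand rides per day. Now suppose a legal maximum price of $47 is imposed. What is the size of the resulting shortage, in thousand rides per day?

72

Equilibrium: 356 - 6p = 6p - 280, so 636 = 12p and p* = 53, q* = 38.
Since 47 < 53, the ceiling is binding.
At p = 47: qd = 356 - 6·47 = 74 and qs = 6·47 - 280 = 2.
Shortage = qd - qs = 74 - 2 = 72.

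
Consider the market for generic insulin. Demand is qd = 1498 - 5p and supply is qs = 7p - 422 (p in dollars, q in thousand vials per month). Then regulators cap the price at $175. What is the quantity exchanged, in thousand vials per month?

698

Setting quantity demanded equal to quantity supplied, 1498 - 5p = 7p - 422, gives p* = 160 and q* = 698.
The ceiling of 175 is above the equilibrium price 160, so it is not binding; the market clears at p* = 160, q* = 698.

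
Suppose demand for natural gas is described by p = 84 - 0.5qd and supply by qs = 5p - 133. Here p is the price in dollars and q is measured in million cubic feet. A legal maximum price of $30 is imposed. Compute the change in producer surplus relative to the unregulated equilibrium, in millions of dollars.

Rearranging demand gives qd = 168 - 2p. Equilibrium: 168 - 2p = 5p - 133, so 301 = 7p and p* = 43, q* = 82.
Because the ceiling (30) lies below the market-clearing price, it is binding.
At p = 30: qd = 168 - 2·30 = 108 and qs = 5·30 - 133 = 17.
Producer surplus without the control is ½ · (43 - 26.6) · 82 = 672.4.
With the ceiling, producers sell 17 units at 30, so PS = ½ · (30 - 26.6) · 17 = 28.9.
Change in producer surplus = 28.9 - 672.4 = -643.5.

-643.5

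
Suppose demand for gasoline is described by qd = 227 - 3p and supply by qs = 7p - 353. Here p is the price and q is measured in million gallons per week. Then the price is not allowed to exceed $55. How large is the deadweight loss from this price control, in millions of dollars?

105

Without the control the market clears where 227 - 3p = 7p - 353, i.e. p* = 58 and q* = 53.
Since 55 < 58, the ceiling is binding.
At p = 55: qd = 227 - 3·55 = 62 and qs = 7·55 - 353 = 32.
Quantity traded falls to 32. At q = 32 the demand price is (227 - 32)/3 = 65 and the supply price is (353 + 32)/7 = 55.
Deadweight loss = ½ · (65 - 55) · (53 - 32) = ½ · 10 · 21 = 105.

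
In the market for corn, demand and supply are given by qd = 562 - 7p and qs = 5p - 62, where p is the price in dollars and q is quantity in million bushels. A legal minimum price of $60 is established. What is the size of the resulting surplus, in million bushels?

96

In a free market, 562 - 7p = 5p - 62 gives the equilibrium p* = 52, q* = 198.
Since 60 > 52, the floor is binding.
At p = 60: qd = 562 - 7·60 = 142 and qs = 5·60 - 62 = 238.
Surplus = qs - qd = 238 - 142 = 96.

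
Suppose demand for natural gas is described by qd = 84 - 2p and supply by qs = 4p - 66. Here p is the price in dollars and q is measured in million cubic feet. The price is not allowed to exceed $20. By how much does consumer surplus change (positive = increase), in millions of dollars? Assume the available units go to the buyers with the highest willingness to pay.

-30

Equilibrium: 84 - 2p = 4p - 66, so 150 = 6p and p* = 25, q* = 34.
The ceiling of 20 is below the equilibrium price 25, so it binds.
At p = 20: qd = 84 - 2·20 = 44 and qs = 4·20 - 66 = 14.
Consumer surplus without the control is ½ · (42 - 25) · 34 = 289.
With the ceiling, 14 units are sold at 20 (assume they go to the highest-value buyers). The demand price at q = 14 is 35, so CS = ½ · [(42 - 20) + (35 - 20)] · 14 = 259.
Change in consumer surplus = 259 - 289 = -30.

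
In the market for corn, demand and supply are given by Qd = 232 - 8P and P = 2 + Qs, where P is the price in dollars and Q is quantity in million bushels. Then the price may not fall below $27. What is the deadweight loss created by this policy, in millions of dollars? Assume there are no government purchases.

36

Rearranging supply gives Qs = P - 2. Without the control the market clears where 232 - 8P = P - 2, i.e. P* = 26 and Q* = 24.
Since 27 > 26, the floor is binding.
At P = 27: Qd = 232 - 8·27 = 16 and Qs = 27 - 2 = 25.
Quantity traded falls to 16. At Q = 16 the demand price is (232 - 16)/8 = 27 and the supply price is 2 + 16 = 18.
Deadweight loss = ½ · (27 - 18) · (24 - 16) = ½ · 9 · 8 = 36.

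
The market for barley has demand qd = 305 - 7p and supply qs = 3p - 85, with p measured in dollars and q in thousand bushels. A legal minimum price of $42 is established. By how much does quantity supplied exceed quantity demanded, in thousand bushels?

30

Without the control the market clears where 305 - 7p = 3p - 85, i.e. p* = 39 and q* = 32.
The floor of 42 is above the equilibrium price 39, so it binds.
At p = 42: qd = 305 - 7·42 = 11 and qs = 3·42 - 85 = 41.
Surplus = qs - qd = 41 - 11 = 30.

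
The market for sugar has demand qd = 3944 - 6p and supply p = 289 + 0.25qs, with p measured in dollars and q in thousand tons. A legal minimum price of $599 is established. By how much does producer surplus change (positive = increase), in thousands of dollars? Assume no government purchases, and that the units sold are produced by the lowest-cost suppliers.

-4494.5

Rearranging supply gives qs = 4p - 1156. In a free market, 3944 - 6p = 4p - 1156 gives the equilibrium p* = 510, q* = 884.
Because the floor (599) lies above the market-clearing price, it is binding.
At p = 599: qd = 3944 - 6·599 = 350 and qs = 4·599 - 1156 = 1240.
Producer surplus without the control is ½ · (510 - 289) · 884 = 97682.
With the floor, 350 units are sold at 599. The supply price at q = 350 is 376.5, so PS = ½ · [(599 - 289) + (599 - 376.5)] · 350 = 93187.5.
Change in producer surplus = 93187.5 - 97682 = -4494.5.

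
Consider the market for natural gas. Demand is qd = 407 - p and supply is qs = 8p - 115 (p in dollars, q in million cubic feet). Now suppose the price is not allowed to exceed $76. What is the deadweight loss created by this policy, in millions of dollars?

Setting quantity demanded equal to quantity supplied, 407 - p = 8p - 115, gives p* = 58 and q* = 349.
Since 76 is above p* = 58, the ceiling does not bind and the free-market outcome prevails.
Since the control does not bind, no trades are prevented and deadweight loss is zero.

0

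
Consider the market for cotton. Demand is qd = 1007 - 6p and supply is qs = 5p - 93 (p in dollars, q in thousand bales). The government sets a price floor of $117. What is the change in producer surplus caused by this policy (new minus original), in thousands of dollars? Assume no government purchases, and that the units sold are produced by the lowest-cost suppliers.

In a free market, 1007 - 6p = 5p - 93 gives the equilibrium p* = 100, q* = 407.
The floor of 117 is above the equilibrium price 100, so it binds.
At p = 117: qd = 1007 - 6·117 = 305 and qs = 5·117 - 93 = 492.
Producer surplus without the control is ½ · (100 - 18.6) · 407 = 16564.9.
With the floor, 305 units are sold at 117. The supply price at q = 305 is 79.6, so PS = ½ · [(117 - 18.6) + (117 - 79.6)] · 305 = 20709.5.
Change in producer surplus = 20709.5 - 16564.9 = 4144.6.

4144.6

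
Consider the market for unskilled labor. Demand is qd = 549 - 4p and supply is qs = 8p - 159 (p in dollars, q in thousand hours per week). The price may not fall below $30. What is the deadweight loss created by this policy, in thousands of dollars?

Equilibrium: 549 - 4p = 8p - 159, so 708 = 12p and p* = 59, q* = 313.
The floor of 30 is below the equilibrium price 59, so it is not binding; the market clears at p* = 59, q* = 313.
Since the control does not bind, no trades are prevented and deadweight loss is zero.

0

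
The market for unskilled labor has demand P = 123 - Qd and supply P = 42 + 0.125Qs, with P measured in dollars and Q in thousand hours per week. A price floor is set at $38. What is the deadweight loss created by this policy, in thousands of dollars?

0

Rearranging demand gives Qd = 123 - P; rearranging supply gives Qs = 8P - 336. Equilibrium: 123 - P = 8P - 336, so 459 = 9P and P* = 51, Q* = 72.
Since 38 is below P* = 51, the floor does not bind and the free-market outcome prevails.
Since the control does not bind, no trades are prevented and deadweight loss is zero.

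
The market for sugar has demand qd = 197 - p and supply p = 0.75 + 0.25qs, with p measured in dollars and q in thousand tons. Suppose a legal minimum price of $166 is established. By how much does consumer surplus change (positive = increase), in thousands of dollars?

Rearranging supply gives qs = 4p - 3. Without the control the market clears where 197 - p = 4p - 3, i.e. p* = 40 and q* = 157.
Since 166 > 40, the floor is binding.
At p = 166: qd = 197 - 166 = 31 and qs = 4·166 - 3 = 661.
Consumer surplus without the control is ½ · (197 - 40) · 157 = 12324.5.
With the floor, consumers buy 31 units at 166, so CS = ½ · (197 - 166) · 31 = 480.5.
Change in consumer surplus = 480.5 - 12324.5 = -11844.

-11844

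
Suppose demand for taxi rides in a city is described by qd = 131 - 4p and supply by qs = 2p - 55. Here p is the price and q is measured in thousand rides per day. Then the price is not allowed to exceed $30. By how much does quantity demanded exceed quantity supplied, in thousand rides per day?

In a free market, 131 - 4p = 2p - 55 gives the equilibrium p* = 31, q* = 7.
Since 30 < 31, the ceiling is binding.
At p = 30: qd = 131 - 4·30 = 11 and qs = 2·30 - 55 = 5.
Shortage = qd - qs = 11 - 5 = 6.

6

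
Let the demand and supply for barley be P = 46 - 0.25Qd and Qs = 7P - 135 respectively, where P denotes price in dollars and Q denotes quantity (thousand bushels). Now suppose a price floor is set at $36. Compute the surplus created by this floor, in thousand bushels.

77

Rearranging demand gives Qd = 184 - 4P. In a free market, 184 - 4P = 7P - 135 gives the equilibrium P* = 29, Q* = 68.
Since 36 > 29, the floor is binding.
At P = 36: Qd = 184 - 4·36 = 40 and Qs = 7·36 - 135 = 117.
Surplus = Qs - Qd = 117 - 40 = 77.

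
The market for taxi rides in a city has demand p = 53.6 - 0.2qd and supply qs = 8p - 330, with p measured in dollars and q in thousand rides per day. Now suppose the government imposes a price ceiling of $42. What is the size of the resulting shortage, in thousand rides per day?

52

Rearranging demand gives qd = 268 - 5p. In a free market, 268 - 5p = 8p - 330 gives the equilibrium p* = 46, q* = 38.
Since 42 < 46, the ceiling is binding.
At p = 42: qd = 268 - 5·42 = 58 and qs = 8·42 - 330 = 6.
Shortage = qd - qs = 58 - 6 = 52.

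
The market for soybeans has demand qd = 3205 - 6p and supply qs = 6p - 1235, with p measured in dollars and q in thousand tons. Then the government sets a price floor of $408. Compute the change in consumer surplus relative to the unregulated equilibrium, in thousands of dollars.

Without the control the market clears where 3205 - 6p = 6p - 1235, i.e. p* = 370 and q* = 985.
Since 408 > 370, the floor is binding.
At p = 408: qd = 3205 - 6·408 = 757 and qs = 6·408 - 1235 = 1213.
Consumer surplus without the control is ½ · (3205/6 - 370) · 985 = 970225/12.
With the floor, consumers buy 757 units at 408, so CS = ½ · (3205/6 - 408) · 757 = 573049/12.
Change in consumer surplus = 573049/12 - 970225/12 = -33098.

-33098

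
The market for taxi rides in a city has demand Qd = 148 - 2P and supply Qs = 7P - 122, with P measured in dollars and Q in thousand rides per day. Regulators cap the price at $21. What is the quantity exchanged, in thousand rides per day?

25

Without the control the market clears where 148 - 2P = 7P - 122, i.e. P* = 30 and Q* = 88.
Since 21 < 30, the ceiling is binding.
At P = 21: Qd = 148 - 2·21 = 106 and Qs = 7·21 - 122 = 25.
The quantity actually transacted is the short side, supply: 25.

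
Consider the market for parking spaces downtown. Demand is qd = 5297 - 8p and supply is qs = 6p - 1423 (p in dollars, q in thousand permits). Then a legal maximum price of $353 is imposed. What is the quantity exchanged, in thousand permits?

695

In a free market, 5297 - 8p = 6p - 1423 gives the equilibrium p* = 480, q* = 1457.
Since 353 < 480, the ceiling is binding.
At p = 353: qd = 5297 - 8·353 = 2473 and qs = 6·353 - 1423 = 695.
The quantity actually transacted is the short side, supply: 695.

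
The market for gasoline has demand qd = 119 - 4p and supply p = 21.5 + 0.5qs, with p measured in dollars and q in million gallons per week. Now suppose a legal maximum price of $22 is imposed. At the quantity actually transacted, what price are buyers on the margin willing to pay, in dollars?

29.5

Rearranging supply gives qs = 2p - 43. In a free market, 119 - 4p = 2p - 43 gives the equilibrium p* = 27, q* = 11.
The ceiling of 22 is below the equilibrium price 27, so it binds.
At p = 22: qd = 119 - 4·22 = 31 and qs = 2·22 - 43 = 1.
Only 1 units reach the market. On the demand curve, the marginal buyer's willingness to pay at q = 1 is (119 - 1)/4 = 29.5.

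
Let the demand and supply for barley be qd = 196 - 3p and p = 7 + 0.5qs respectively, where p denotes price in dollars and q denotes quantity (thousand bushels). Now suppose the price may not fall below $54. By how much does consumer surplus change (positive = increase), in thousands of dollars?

-624

Rearranging supply gives qs = 2p - 14. Setting quantity demanded equal to quantity supplied, 196 - 3p = 2p - 14, gives p* = 42 and q* = 70.
Because the floor (54) lies above the market-clearing price, it is binding.
At p = 54: qd = 196 - 3·54 = 34 and qs = 2·54 - 14 = 94.
Consumer surplus without the control is ½ · (196/3 - 42) · 70 = 2450/3.
With the floor, consumers buy 34 units at 54, so CS = ½ · (196/3 - 54) · 34 = 578/3.
Change in consumer surplus = 578/3 - 2450/3 = -624.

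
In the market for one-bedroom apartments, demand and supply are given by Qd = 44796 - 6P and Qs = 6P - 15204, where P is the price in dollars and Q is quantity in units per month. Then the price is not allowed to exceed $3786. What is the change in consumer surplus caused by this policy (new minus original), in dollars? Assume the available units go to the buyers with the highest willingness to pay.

In a free market, 44796 - 6P = 6P - 15204 gives the equilibrium P* = 5000, Q* = 14796.
Because the ceiling (3786) lies below the market-clearing price, it is binding.
At P = 3786: Qd = 44796 - 6·3786 = 22080 and Qs = 6·3786 - 15204 = 7512.
Consumer surplus without the control is ½ · (7466 - 5000) · 14796 = 18243468.
With the ceiling, 7512 units are sold at 3786 (assume they go to the highest-value buyers). The demand price at Q = 7512 is 6214, so CS = ½ · [(7466 - 3786) + (6214 - 3786)] · 7512 = 22941648.
Change in consumer surplus = 22941648 - 18243468 = 4698180.

4698180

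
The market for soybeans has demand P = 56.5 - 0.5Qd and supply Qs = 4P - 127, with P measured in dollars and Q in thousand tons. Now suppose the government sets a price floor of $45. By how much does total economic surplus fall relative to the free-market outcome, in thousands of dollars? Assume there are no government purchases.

Rearranging demand gives Qd = 113 - 2P. Equilibrium: 113 - 2P = 4P - 127, so 240 = 6P and P* = 40, Q* = 33.
The floor of 45 is above the equilibrium price 40, so it binds.
At P = 45: Qd = 113 - 2·45 = 23 and Qs = 4·45 - 127 = 53.
Quantity traded falls to 23. At Q = 23 the demand price is (113 - 23)/2 = 45 and the supply price is (127 + 23)/4 = 37.5.
Deadweight loss = ½ · (45 - 37.5) · (33 - 23) = ½ · 7.5 · 10 = 37.5.

37.5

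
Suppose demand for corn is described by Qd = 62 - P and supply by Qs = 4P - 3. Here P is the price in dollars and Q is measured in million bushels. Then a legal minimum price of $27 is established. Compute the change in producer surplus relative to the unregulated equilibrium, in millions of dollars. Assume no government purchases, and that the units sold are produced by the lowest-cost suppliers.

465.5

In a free market, 62 - P = 4P - 3 gives the equilibrium P* = 13, Q* = 49.
The floor of 27 is above the equilibrium price 13, so it binds.
At P = 27: Qd = 62 - 27 = 35 and Qs = 4·27 - 3 = 105.
Producer surplus without the control is ½ · (13 - 0.75) · 49 = 300.125.
With the floor, 35 units are sold at 27. The supply price at Q = 35 is 9.5, so PS = ½ · [(27 - 0.75) + (27 - 9.5)] · 35 = 765.625.
Change in producer surplus = 765.625 - 300.125 = 465.5.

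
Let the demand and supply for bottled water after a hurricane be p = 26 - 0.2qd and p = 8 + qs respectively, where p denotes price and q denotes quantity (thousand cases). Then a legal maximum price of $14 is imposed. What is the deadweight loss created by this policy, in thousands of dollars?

Rearranging demand gives qd = 130 - 5p; rearranging supply gives qs = p - 8. Setting quantity demanded equal to quantity supplied, 130 - 5p = p - 8, gives p* = 23 and q* = 15.
The ceiling of 14 is below the equilibrium price 23, so it binds.
At p = 14: qd = 130 - 5·14 = 60 and qs = 14 - 8 = 6.
Quantity traded falls to 6. At q = 6 the demand price is (130 - 6)/5 = 24.8 and the supply price is 8 + 6 = 14.
Deadweight loss = ½ · (24.8 - 14) · (15 - 6) = ½ · 10.8 · 9 = 48.6.

48.6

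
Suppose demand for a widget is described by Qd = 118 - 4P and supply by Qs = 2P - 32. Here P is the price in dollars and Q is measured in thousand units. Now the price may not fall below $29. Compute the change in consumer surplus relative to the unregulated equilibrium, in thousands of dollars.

Setting quantity demanded equal to quantity supplied, 118 - 4P = 2P - 32, gives P* = 25 and Q* = 18.
Since 29 > 25, the floor is binding.
At P = 29: Qd = 118 - 4·29 = 2 and Qs = 2·29 - 32 = 26.
Consumer surplus without the control is ½ · (29.5 - 25) · 18 = 40.5.
With the floor, consumers buy 2 units at 29, so CS = ½ · (29.5 - 29) · 2 = 0.5.
Change in consumer surplus = 0.5 - 40.5 = -40.

-40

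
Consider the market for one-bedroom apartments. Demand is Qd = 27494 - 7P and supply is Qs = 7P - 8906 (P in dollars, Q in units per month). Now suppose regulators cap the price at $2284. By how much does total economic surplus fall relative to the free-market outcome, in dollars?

698992

Without the control the market clears where 27494 - 7P = 7P - 8906, i.e. P* = 2600 and Q* = 9294.
Since 2284 < 2600, the ceiling is binding.
At P = 2284: Qd = 27494 - 7·2284 = 11506 and Qs = 7·2284 - 8906 = 7082.
Quantity traded falls to 7082. At Q = 7082 the demand price is (27494 - 7082)/7 = 2916 and the supply price is (8906 + 7082)/7 = 2284.
Deadweight loss = ½ · (2916 - 2284) · (9294 - 7082) = ½ · 632 · 2212 = 698992.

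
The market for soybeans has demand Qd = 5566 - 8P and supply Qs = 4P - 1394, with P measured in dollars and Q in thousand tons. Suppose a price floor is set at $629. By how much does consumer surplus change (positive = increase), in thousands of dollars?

Without the control the market clears where 5566 - 8P = 4P - 1394, i.e. P* = 580 and Q* = 926.
Since 629 > 580, the floor is binding.
At P = 629: Qd = 5566 - 8·629 = 534 and Qs = 4·629 - 1394 = 1122.
Consumer surplus without the control is ½ · (695.75 - 580) · 926 = 53592.25.
With the floor, consumers buy 534 units at 629, so CS = ½ · (695.75 - 629) · 534 = 17822.25.
Change in consumer surplus = 17822.25 - 53592.25 = -35770.

-35770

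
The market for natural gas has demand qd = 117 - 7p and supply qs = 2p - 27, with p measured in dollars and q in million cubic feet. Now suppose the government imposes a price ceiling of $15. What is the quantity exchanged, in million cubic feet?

Without the control the market clears where 117 - 7p = 2p - 27, i.e. p* = 16 and q* = 5.
Because the ceiling (15) lies below the market-clearing price, it is binding.
At p = 15: qd = 117 - 7·15 = 12 and qs = 2·15 - 27 = 3.
The quantity actually transacted is the short side, supply: 3.

3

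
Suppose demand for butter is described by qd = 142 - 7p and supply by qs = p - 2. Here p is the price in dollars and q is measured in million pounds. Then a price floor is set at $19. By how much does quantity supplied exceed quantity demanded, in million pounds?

8

Without the control the market clears where 142 - 7p = p - 2, i.e. p* = 18 and q* = 16.
Because the floor (19) lies above the market-clearing price, it is binding.
At p = 19: qd = 142 - 7·19 = 9 and qs = 19 - 2 = 17.
Surplus = qs - qd = 17 - 9 = 8.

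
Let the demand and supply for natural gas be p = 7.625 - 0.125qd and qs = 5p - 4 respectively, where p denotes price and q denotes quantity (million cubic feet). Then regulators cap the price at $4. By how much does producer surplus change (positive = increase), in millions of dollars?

-18.5

Rearranging demand gives qd = 61 - 8p. Without the control the market clears where 61 - 8p = 5p - 4, i.e. p* = 5 and q* = 21.
Since 4 < 5, the ceiling is binding.
At p = 4: qd = 61 - 8·4 = 29 and qs = 5·4 - 4 = 16.
Producer surplus without the control is ½ · (5 - 0.8) · 21 = 44.1.
With the ceiling, producers sell 16 units at 4, so PS = ½ · (4 - 0.8) · 16 = 25.6.
Change in producer surplus = 25.6 - 44.1 = -18.5.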